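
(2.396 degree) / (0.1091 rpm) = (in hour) 0.001017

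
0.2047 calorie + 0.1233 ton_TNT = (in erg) 5.159e+15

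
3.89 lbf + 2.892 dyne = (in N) 17.3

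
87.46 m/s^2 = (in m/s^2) 87.46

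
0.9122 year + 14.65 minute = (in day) 333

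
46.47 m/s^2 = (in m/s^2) 46.47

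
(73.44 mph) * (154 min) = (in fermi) 3.034e+20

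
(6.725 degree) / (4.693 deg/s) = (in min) 0.02388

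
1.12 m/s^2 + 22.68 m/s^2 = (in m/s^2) 23.8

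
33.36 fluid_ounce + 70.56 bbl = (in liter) 1.122e+04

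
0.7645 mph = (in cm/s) 34.18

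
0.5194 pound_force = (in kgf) 0.2356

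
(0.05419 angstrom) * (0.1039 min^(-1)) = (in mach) 2.756e-17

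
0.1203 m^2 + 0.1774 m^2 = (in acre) 7.356e-05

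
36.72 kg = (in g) 3.672e+04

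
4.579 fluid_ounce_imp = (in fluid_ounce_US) 4.399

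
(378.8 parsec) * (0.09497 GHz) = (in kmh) 3.996e+27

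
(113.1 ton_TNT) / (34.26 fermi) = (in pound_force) 3.105e+24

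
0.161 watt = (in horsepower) 0.0002159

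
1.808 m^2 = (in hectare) 0.0001808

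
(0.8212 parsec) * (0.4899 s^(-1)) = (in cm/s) 1.241e+18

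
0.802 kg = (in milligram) 8.02e+05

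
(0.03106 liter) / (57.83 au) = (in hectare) 3.59e-22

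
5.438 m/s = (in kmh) 19.58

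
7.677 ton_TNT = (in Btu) 3.044e+07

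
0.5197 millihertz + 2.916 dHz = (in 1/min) 17.53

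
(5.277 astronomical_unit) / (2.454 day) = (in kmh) 1.34e+07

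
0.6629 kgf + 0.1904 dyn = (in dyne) 6.501e+05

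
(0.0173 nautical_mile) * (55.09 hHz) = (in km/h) 6.354e+05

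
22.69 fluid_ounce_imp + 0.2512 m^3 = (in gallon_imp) 55.4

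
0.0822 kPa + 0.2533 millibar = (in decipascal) 1075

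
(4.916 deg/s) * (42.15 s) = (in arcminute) 1.243e+04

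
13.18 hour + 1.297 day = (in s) 1.595e+05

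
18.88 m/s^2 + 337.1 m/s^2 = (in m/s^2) 356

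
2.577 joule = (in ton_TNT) 6.159e-10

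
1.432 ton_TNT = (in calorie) 1.432e+09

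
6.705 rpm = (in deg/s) 40.23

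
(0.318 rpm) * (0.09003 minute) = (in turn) 0.02863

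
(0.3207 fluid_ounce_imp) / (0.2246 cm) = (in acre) 1.003e-06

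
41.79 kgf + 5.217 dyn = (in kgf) 41.79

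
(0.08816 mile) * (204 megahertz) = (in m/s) 2.894e+10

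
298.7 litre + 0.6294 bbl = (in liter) 398.8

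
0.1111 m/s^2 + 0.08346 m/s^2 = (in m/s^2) 0.1946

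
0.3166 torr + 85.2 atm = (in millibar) 8.633e+04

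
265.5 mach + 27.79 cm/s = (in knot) 1.757e+05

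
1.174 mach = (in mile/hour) 894.2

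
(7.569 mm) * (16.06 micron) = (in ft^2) 1.308e-06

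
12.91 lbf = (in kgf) 5.856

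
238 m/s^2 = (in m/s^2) 238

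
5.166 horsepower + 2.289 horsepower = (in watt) 5559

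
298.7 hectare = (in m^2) 2.987e+06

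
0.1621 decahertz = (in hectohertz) 0.01621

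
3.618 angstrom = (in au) 2.418e-21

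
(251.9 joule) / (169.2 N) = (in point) 4220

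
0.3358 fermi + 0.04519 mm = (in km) 4.519e-08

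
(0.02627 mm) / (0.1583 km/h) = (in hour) 1.66e-07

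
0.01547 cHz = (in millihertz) 0.1547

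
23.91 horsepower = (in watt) 1.783e+04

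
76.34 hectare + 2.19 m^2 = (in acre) 188.6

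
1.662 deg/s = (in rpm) 0.277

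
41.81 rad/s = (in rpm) 399.3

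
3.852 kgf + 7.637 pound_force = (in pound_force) 16.13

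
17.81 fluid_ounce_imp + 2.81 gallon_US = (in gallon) 2.944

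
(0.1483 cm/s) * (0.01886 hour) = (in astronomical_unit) 6.731e-13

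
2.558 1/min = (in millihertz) 42.63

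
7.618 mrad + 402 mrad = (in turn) 0.06519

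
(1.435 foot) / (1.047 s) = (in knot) 0.812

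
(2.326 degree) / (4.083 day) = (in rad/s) 1.151e-07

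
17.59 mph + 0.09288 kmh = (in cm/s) 788.9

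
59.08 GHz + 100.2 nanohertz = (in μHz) 5.908e+16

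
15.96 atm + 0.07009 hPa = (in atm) 15.96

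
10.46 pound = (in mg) 4.745e+06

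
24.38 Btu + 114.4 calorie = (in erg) 2.62e+11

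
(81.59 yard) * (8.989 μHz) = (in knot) 0.001304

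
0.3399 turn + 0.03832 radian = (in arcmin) 7474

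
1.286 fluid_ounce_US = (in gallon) 0.01005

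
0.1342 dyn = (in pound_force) 3.017e-07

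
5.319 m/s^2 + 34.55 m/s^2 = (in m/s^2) 39.87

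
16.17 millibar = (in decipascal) 1.617e+04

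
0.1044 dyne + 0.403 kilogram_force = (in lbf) 0.8885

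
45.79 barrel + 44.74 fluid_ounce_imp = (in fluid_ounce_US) 2.462e+05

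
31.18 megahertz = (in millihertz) 3.118e+10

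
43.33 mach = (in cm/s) 1.475e+06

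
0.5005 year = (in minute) 2.631e+05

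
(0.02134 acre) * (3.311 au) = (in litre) 4.278e+16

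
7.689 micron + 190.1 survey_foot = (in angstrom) 5.794e+11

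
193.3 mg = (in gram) 0.1933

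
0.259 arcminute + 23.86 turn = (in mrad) 1.499e+05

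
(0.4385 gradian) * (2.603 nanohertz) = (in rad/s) 1.793e-11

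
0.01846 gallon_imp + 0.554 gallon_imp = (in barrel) 0.01637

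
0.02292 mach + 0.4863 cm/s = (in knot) 15.18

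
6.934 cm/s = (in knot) 0.1348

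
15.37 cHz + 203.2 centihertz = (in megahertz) 2.186e-06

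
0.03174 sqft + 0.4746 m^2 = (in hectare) 4.775e-05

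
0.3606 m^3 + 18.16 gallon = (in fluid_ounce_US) 1.452e+04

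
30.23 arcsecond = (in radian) 0.0001466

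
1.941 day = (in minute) 2795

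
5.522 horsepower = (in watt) 4118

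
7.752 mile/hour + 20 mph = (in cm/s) 1241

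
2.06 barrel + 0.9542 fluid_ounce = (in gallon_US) 86.53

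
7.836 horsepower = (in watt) 5843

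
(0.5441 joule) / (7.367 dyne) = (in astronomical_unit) 4.937e-08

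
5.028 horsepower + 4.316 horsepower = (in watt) 6968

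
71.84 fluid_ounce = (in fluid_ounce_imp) 74.77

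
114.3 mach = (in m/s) 3.892e+04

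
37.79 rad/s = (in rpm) 360.9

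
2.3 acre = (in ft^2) 1.002e+05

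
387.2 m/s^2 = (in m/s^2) 387.2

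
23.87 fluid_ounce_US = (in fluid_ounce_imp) 24.84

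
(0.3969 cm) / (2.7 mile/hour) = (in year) 1.043e-10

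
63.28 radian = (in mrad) 6.328e+04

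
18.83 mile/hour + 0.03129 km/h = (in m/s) 8.426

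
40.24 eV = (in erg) 6.447e-11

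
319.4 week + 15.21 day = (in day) 2251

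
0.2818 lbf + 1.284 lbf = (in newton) 6.965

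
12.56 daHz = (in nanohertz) 1.256e+11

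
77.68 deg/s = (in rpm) 12.95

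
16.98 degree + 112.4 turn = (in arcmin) 2.429e+06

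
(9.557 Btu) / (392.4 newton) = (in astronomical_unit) 1.718e-10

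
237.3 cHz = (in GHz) 2.373e-09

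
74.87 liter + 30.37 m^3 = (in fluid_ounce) 1.029e+06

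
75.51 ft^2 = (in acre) 0.001733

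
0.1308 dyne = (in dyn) 0.1308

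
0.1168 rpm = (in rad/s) 0.01223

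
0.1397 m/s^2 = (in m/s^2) 0.1397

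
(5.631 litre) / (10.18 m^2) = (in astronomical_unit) 3.698e-15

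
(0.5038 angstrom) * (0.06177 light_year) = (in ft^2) 3.169e+05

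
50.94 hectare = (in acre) 125.9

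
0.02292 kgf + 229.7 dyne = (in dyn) 2.271e+04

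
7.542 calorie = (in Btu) 0.02991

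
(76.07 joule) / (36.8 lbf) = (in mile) 0.0002888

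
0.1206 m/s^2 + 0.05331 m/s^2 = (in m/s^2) 0.1739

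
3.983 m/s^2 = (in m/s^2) 3.983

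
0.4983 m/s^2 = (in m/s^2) 0.4983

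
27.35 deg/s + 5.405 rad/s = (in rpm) 56.17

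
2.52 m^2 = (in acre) 0.0006227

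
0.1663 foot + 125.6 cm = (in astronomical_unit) 8.735e-12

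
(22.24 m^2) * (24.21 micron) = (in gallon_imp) 0.1184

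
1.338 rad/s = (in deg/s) 76.66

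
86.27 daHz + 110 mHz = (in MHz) 0.0008628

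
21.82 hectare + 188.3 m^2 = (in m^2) 2.184e+05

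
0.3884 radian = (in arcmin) 1335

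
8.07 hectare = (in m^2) 8.07e+04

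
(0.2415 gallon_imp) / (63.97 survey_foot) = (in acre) 1.391e-08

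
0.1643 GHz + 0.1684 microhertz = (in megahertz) 164.3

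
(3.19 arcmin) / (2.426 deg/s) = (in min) 0.0003653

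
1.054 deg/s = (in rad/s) 0.0184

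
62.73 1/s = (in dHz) 627.3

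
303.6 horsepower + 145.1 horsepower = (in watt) 3.346e+05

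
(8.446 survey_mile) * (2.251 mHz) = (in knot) 59.48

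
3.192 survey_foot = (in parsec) 3.153e-17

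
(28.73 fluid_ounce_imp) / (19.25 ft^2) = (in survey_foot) 0.001498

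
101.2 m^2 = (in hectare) 0.01012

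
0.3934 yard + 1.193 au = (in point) 5.059e+14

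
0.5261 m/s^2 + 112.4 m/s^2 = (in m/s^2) 112.9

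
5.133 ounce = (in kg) 0.1455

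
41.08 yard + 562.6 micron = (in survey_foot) 123.2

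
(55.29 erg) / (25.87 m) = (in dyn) 0.02137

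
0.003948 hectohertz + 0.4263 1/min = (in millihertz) 401.9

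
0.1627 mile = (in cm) 2.618e+04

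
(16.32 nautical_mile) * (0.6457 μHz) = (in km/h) 0.07026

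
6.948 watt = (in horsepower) 0.009317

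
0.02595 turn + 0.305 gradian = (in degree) 9.617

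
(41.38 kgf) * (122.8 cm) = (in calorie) 119.1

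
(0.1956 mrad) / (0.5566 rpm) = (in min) 5.593e-05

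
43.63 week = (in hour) 7330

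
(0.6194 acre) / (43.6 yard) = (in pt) 1.782e+05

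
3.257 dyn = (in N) 3.257e-05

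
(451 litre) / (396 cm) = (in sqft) 1.226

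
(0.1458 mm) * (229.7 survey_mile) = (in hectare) 0.00539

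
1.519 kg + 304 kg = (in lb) 673.6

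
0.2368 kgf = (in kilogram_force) 0.2368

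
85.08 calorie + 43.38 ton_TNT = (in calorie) 4.338e+10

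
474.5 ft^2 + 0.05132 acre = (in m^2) 251.8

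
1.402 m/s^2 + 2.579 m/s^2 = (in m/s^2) 3.981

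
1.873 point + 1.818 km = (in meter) 1818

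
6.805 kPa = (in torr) 51.04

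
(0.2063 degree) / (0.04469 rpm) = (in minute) 0.01282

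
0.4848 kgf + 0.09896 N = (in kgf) 0.4949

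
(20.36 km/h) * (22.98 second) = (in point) 3.684e+05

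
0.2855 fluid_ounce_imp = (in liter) 0.008112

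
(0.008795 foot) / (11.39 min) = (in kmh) 1.412e-05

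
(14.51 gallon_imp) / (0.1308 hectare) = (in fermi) 5.043e+10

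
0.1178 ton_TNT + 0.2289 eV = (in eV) 3.076e+27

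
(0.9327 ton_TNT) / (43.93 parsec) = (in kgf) 2.936e-10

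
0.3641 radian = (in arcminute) 1252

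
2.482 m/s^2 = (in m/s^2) 2.482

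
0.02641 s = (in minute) 0.0004402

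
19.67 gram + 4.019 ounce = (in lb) 0.2946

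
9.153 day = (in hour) 219.7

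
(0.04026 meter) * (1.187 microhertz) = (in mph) 1.069e-07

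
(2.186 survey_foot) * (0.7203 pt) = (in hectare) 1.693e-08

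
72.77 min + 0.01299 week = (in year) 0.0003876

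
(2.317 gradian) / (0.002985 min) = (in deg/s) 11.64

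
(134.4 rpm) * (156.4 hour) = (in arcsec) 1.635e+12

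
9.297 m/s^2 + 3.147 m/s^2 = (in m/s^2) 12.44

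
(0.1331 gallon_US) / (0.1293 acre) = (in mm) 0.0009629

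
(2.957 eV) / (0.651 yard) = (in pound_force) 1.789e-19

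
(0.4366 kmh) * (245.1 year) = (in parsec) 3.038e-08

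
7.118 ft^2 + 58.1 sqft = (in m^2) 6.059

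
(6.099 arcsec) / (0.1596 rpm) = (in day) 2.048e-08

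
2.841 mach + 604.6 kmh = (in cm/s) 1.135e+05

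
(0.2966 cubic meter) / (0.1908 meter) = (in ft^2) 16.73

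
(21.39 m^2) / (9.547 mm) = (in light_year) 2.368e-13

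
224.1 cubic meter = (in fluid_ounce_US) 7.578e+06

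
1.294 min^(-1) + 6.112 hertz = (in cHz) 613.4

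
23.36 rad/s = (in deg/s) 1338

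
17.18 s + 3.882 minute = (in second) 250.1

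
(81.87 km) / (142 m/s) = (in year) 1.828e-05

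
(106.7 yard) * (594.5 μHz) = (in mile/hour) 0.1297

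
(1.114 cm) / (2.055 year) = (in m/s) 1.719e-10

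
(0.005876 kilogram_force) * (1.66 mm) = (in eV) 5.97e+14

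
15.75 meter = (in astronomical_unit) 1.053e-10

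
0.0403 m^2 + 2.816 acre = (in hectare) 1.14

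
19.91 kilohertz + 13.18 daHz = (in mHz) 2.004e+07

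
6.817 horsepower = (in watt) 5083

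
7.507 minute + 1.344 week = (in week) 1.345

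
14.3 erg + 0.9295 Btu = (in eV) 6.121e+21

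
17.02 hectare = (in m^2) 1.702e+05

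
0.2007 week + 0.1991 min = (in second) 1.214e+05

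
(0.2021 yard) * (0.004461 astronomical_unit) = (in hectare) 1.233e+04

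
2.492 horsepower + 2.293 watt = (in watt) 1861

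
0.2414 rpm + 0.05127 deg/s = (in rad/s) 0.02617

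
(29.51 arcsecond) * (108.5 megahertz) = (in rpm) 1.482e+05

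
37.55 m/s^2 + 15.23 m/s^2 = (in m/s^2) 52.78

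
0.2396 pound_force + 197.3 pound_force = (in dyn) 8.787e+07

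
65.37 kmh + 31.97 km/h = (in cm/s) 2704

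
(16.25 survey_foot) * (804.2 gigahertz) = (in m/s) 3.983e+12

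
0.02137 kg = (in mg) 2.137e+04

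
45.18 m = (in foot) 148.2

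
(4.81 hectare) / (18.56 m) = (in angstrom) 2.592e+13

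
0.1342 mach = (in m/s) 45.7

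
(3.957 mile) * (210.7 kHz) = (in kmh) 4.83e+09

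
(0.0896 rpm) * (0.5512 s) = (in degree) 0.2963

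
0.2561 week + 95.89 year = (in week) 5000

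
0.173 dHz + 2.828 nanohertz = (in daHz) 0.00173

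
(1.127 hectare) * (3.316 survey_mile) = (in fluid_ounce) 2.034e+12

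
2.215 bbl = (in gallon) 93.03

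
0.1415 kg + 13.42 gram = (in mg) 1.549e+05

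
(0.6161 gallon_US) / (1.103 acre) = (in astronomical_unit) 3.493e-18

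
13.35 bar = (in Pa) 1.335e+06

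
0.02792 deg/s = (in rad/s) 0.0004873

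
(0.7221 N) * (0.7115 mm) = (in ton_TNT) 1.228e-13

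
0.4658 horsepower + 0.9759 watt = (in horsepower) 0.4671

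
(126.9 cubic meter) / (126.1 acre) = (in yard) 0.000272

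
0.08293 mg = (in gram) 8.293e-05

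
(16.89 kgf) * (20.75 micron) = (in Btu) 3.258e-06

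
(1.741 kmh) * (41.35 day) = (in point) 4.898e+09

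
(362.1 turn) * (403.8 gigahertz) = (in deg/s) 5.264e+16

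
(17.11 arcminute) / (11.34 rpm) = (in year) 1.329e-10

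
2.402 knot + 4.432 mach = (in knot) 2936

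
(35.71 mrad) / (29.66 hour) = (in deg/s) 1.916e-05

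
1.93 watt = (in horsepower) 0.002588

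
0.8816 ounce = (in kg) 0.02499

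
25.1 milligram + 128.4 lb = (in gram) 5.824e+04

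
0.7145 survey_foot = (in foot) 0.7145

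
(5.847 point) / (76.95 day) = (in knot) 6.031e-10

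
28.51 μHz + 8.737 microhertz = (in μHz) 37.25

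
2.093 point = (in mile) 4.588e-07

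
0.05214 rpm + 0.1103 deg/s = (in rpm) 0.07052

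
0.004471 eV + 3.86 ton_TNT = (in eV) 1.008e+29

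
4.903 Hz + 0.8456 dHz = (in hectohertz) 0.04988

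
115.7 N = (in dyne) 1.157e+07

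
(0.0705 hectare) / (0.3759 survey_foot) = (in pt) 1.744e+07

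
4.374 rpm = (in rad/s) 0.458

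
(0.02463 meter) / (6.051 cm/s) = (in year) 1.291e-08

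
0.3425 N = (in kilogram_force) 0.03493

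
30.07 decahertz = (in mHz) 3.007e+05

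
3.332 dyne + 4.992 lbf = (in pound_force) 4.992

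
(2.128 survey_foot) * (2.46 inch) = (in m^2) 0.04053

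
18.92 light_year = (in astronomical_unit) 1.197e+06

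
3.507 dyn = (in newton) 3.507e-05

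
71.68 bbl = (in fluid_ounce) 3.854e+05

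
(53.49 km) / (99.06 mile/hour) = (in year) 3.83e-05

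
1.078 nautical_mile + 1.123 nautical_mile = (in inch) 1.605e+05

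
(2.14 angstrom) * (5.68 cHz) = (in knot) 2.363e-11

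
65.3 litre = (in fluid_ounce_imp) 2298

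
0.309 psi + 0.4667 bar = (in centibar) 48.8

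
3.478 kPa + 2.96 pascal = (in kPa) 3.481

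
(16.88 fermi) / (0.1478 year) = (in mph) 8.101e-21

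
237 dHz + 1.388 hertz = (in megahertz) 2.509e-05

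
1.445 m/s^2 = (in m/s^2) 1.445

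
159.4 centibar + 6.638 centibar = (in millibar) 1660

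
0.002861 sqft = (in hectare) 2.658e-08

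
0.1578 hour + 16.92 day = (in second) 1.462e+06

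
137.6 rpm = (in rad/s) 14.41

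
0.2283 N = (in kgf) 0.02328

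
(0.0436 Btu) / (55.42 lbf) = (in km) 0.0001866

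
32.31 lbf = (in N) 143.7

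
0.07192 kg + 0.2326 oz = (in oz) 2.77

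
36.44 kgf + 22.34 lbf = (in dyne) 4.567e+07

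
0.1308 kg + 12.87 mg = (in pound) 0.2884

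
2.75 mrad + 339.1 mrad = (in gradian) 21.76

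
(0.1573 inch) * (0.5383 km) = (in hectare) 0.0002151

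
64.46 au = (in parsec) 0.0003125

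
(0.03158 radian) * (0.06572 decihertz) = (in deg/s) 0.01189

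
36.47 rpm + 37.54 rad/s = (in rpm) 395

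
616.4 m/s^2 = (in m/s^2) 616.4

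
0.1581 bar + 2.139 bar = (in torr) 1723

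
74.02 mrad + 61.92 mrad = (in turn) 0.02164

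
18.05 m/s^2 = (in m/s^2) 18.05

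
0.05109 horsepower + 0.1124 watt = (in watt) 38.21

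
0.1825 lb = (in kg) 0.08278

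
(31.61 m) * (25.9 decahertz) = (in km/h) 2.947e+04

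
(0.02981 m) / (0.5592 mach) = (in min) 2.609e-06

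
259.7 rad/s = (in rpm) 2480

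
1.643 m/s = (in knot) 3.194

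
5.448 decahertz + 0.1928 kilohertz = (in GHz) 2.473e-07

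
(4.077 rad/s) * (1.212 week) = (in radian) 2.989e+06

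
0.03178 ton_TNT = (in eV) 8.299e+26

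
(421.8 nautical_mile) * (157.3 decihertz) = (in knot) 2.389e+07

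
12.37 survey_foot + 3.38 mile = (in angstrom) 5.443e+13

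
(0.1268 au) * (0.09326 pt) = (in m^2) 6.241e+05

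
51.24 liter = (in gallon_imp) 11.27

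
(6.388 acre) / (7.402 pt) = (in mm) 9.9e+09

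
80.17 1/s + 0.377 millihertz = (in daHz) 8.017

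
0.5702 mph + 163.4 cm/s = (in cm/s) 188.9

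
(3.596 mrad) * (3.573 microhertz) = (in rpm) 1.227e-07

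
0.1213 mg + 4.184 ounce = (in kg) 0.1186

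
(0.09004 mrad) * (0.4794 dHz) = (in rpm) 4.122e-05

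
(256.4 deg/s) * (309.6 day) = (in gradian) 7.621e+09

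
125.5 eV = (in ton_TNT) 4.806e-27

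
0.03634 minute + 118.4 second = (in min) 2.01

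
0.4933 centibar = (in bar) 0.004933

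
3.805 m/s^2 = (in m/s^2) 3.805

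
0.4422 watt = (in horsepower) 0.000593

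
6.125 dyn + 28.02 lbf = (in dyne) 1.246e+07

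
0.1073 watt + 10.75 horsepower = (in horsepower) 10.75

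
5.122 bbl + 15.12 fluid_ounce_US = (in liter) 814.8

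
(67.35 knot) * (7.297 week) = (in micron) 1.529e+14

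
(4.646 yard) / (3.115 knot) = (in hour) 0.0007364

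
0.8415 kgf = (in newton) 8.252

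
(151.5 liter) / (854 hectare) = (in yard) 1.94e-08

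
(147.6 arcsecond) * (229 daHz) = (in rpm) 15.65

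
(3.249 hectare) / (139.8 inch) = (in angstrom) 9.15e+13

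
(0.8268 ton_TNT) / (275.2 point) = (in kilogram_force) 3.633e+09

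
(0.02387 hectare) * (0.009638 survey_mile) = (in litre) 3.702e+06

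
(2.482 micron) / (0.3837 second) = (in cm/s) 0.0006469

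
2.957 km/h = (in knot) 1.597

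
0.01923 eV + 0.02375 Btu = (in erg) 2.506e+08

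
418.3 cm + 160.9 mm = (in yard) 4.751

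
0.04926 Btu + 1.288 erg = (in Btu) 0.04926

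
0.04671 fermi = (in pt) 1.324e-13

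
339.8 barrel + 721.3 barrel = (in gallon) 4.457e+04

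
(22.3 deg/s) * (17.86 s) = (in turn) 1.106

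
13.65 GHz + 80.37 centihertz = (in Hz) 1.365e+10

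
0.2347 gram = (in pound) 0.0005174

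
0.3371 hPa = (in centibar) 0.03371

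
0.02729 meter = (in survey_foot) 0.08953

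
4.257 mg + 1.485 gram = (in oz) 0.05253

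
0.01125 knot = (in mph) 0.01295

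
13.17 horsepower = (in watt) 9821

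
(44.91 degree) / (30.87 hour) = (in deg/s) 0.0004041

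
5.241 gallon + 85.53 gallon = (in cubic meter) 0.3436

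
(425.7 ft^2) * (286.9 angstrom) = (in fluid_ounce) 0.03837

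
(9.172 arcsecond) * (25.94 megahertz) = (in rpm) 1.101e+04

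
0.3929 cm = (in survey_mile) 2.441e-06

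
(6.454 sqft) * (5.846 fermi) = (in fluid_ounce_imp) 1.234e-10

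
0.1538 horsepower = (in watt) 114.7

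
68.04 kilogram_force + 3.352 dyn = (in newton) 667.2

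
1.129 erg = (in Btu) 1.07e-10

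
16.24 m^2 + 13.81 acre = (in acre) 13.81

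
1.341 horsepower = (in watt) 1000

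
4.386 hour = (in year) 0.0005007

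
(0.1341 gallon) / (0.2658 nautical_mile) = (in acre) 2.548e-10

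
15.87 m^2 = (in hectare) 0.001587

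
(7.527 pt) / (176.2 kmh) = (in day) 6.279e-10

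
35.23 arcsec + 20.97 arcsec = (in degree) 0.01561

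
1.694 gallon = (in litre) 6.412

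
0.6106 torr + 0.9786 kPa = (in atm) 0.01046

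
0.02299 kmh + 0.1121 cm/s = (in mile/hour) 0.01679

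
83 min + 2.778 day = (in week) 0.4051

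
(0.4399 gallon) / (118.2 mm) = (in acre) 3.481e-06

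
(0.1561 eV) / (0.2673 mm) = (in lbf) 2.103e-17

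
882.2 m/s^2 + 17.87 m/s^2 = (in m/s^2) 900.1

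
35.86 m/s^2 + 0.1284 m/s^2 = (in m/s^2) 35.99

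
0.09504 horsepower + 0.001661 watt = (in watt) 70.87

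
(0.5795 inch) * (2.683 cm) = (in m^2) 0.0003949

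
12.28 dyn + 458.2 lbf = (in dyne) 2.038e+08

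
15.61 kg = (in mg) 1.561e+07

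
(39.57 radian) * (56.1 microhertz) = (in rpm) 0.0212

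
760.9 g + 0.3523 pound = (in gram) 920.7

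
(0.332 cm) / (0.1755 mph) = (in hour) 1.175e-05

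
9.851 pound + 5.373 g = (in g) 4474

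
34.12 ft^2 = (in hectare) 0.000317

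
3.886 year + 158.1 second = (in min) 2.042e+06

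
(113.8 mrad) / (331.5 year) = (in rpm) 1.039e-10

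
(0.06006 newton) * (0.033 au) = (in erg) 2.965e+15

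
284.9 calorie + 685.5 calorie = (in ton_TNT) 9.704e-07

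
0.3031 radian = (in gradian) 19.3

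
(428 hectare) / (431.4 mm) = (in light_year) 1.049e-09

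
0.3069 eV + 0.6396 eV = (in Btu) 1.437e-22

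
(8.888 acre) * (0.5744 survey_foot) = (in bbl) 3.961e+04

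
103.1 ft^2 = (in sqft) 103.1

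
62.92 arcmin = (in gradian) 1.165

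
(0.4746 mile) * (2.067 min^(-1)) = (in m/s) 26.31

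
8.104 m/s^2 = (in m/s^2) 8.104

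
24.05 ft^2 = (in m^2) 2.234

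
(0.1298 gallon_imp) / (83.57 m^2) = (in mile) 4.387e-09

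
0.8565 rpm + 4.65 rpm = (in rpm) 5.507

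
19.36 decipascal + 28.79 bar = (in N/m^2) 2.879e+06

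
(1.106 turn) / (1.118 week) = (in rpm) 9.814e-05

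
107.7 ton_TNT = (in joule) 4.506e+11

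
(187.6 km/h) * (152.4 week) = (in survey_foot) 1.576e+10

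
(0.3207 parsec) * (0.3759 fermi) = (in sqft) 40.04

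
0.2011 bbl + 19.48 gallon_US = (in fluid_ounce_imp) 3721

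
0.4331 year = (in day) 158.1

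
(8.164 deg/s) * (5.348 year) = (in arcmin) 8.261e+10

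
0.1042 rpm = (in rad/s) 0.01091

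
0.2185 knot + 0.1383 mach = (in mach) 0.1386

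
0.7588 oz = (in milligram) 2.151e+04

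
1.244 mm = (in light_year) 1.315e-19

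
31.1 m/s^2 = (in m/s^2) 31.1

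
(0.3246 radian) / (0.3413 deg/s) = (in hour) 0.01514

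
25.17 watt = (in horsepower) 0.03375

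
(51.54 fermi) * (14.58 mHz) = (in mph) 1.681e-15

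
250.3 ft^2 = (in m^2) 23.25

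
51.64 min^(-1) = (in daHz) 0.08607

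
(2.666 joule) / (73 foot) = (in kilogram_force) 0.01222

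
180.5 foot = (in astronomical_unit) 3.678e-10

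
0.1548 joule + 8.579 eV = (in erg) 1.548e+06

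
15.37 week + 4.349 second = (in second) 9.296e+06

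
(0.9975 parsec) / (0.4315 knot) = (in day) 1.605e+12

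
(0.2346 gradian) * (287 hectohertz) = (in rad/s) 105.8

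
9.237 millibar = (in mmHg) 6.928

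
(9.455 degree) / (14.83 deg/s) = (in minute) 0.01063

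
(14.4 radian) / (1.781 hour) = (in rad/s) 0.002246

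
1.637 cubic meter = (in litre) 1637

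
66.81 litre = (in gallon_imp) 14.7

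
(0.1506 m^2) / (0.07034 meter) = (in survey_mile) 0.00133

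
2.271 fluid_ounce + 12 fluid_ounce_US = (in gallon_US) 0.1115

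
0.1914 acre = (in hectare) 0.07746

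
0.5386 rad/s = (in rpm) 5.143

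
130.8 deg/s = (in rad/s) 2.283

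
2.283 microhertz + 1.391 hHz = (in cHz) 1.391e+04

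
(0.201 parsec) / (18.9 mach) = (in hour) 2.677e+08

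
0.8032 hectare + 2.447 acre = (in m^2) 1.793e+04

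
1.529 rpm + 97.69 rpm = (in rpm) 99.22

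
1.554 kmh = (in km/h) 1.554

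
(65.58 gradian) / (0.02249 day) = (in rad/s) 0.0005301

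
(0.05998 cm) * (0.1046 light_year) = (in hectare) 5.936e+07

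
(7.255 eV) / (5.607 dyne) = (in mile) 1.288e-17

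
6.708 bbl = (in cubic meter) 1.066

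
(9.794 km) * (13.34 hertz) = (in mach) 383.7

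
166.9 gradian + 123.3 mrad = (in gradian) 174.7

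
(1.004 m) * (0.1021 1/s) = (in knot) 0.1993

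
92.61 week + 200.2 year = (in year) 202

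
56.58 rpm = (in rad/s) 5.925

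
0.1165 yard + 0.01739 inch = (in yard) 0.117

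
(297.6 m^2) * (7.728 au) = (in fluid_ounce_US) 1.163e+19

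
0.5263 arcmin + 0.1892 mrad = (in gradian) 0.02179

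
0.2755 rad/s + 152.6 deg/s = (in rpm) 28.06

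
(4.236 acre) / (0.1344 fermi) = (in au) 8.526e+08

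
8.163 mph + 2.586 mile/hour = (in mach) 0.01411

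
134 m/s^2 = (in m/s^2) 134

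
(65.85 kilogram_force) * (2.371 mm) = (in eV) 9.556e+18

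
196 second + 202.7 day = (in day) 202.7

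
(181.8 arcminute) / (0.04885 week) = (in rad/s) 1.79e-06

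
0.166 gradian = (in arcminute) 8.964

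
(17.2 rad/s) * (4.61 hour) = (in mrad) 2.855e+08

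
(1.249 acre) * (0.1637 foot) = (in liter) 2.522e+05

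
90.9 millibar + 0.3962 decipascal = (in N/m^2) 9090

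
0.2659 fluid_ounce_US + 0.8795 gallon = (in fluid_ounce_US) 112.8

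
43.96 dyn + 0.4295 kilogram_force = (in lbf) 0.947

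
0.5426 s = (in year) 1.721e-08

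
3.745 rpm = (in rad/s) 0.3922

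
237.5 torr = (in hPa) 316.6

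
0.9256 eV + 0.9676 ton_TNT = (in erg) 4.048e+16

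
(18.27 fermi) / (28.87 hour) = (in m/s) 1.758e-19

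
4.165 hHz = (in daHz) 41.65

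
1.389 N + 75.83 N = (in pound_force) 17.36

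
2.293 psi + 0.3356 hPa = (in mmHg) 118.8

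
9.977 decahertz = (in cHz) 9977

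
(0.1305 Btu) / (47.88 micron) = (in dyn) 2.876e+11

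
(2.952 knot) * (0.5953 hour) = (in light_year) 3.44e-13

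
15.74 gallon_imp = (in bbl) 0.4501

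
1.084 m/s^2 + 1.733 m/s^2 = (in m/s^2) 2.817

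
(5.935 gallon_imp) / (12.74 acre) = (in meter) 5.233e-07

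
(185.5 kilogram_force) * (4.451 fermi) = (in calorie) 1.935e-12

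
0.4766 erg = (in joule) 4.766e-08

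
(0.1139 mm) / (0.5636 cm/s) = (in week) 3.341e-08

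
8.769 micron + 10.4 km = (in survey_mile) 6.462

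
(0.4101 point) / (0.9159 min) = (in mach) 7.732e-09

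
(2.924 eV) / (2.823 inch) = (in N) 6.533e-18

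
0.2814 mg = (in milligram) 0.2814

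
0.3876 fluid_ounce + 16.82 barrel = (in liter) 2674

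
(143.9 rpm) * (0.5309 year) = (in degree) 1.446e+10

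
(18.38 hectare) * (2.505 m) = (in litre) 4.604e+08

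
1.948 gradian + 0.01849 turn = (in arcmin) 504.6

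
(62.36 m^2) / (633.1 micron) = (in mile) 61.2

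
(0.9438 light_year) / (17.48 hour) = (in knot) 2.758e+11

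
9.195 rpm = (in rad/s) 0.9629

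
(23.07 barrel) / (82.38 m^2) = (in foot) 0.1461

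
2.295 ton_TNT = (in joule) 9.602e+09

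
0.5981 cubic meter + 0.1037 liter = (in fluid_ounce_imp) 2.105e+04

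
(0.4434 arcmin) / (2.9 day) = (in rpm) 4.916e-09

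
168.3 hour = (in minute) 1.01e+04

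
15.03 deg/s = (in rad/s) 0.2623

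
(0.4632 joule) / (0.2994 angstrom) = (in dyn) 1.547e+15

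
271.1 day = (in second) 2.342e+07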